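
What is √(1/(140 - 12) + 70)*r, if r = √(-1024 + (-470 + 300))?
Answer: 3*I*√594413/8 ≈ 289.12*I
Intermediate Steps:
r = I*√1194 (r = √(-1024 - 170) = √(-1194) = I*√1194 ≈ 34.554*I)
√(1/(140 - 12) + 70)*r = √(1/(140 - 12) + 70)*(I*√1194) = √(1/128 + 70)*(I*√1194) = √(8961/128)*(I*√1194) = (√17922/16)*(I*√1194) = 3*I*√594413/8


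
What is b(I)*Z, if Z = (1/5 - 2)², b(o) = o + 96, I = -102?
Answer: -486/25 ≈ -19.440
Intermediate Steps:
b(o) = 96 + o
Z = 81/25 (Z = (⅕ - 2)² = (-9/5)² = 81/25 ≈ 3.2400)
b(I)*Z = (96 - 102)*(81/25) = -6*81/25 = -486/25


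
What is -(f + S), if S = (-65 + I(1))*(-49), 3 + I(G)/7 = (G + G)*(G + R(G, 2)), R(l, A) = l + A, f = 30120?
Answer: -31590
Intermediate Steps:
R(l, A) = A + l
I(G) = -21 + 14*G*(2 + 2*G) (I(G) = -21 + 7*((G + G)*(G + (2 + G))) = -21 + 7*((2*G)*(2 + 2*G)) = -21 + 7*(2*G*(2 + 2*G)) = -21 + 14*G*(2 + 2*G))
S = 1470 (S = (-65 + (-21 + 28*1 + 28*1**2))*(-49) = (-65 + (-21 + 28 + 28*1))*(-49) = (-65 + (-21 + 28 + 28))*(-49) = (-65 + 35)*(-49) = -30*(-49) = 1470)
-(f + S) = -(30120 + 1470) = -1*31590 = -31590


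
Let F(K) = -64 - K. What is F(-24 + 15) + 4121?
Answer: 4066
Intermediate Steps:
F(-24 + 15) + 4121 = (-64 - (-24 + 15)) + 4121 = (-64 - 1*(-9)) + 4121 = (-64 + 9) + 4121 = -55 + 4121 = 4066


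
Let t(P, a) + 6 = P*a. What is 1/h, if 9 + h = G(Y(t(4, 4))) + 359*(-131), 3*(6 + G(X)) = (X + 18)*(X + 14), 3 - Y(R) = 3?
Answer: -1/46960 ≈ -2.1295e-5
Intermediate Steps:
t(P, a) = -6 + P*a
Y(R) = 0 (Y(R) = 3 - 1*3 = 3 - 3 = 0)
G(X) = -6 + (14 + X)*(18 + X)/3 (G(X) = -6 + ((X + 18)*(X + 14))/3 = -6 + ((18 + X)*(14 + X))/3 = -6 + ((14 + X)*(18 + X))/3 = -6 + (14 + X)*(18 + X)/3)
h = -46960 (h = -9 + ((78 + (1/3)*0**2 + (32/3)*0) + 359*(-131)) = -9 + ((78 + (1/3)*0 + 0) - 47029) = -9 + ((78 + 0 + 0) - 47029) = -9 + (78 - 47029) = -9 - 46951 = -46960)
1/h = 1/(-46960) = -1/46960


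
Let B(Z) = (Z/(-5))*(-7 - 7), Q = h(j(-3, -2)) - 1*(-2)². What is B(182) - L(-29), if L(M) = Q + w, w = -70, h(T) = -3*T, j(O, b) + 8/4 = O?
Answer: 2843/5 ≈ 568.60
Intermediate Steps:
j(O, b) = -2 + O
Q = 11 (Q = -3*(-2 - 3) - 1*(-2)² = -3*(-5) - 1*4 = 15 - 4 = 11)
L(M) = -59 (L(M) = 11 - 70 = -59)
B(Z) = 14*Z/5 (B(Z) = (Z*(-⅕))*(-14) = -Z/5*(-14) = 14*Z/5)
B(182) - L(-29) = (14/5)*182 - 1*(-59) = 2548/5 + 59 = 2843/5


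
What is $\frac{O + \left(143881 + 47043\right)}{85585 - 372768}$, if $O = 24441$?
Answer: $- \frac{215365}{287183} \approx -0.74992$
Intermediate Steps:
$\frac{O + \left(143881 + 47043\right)}{85585 - 372768} = \frac{24441 + \left(143881 + 47043\right)}{85585 - 372768} = \frac{24441 + 190924}{-287183} = 215365 \left(- \frac{1}{287183}\right) = - \frac{215365}{287183}$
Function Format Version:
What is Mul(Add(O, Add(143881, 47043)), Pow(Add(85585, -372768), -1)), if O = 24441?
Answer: Rational(-215365, 287183) ≈ -0.74992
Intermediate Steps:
Mul(Add(O, Add(143881, 47043)), Pow(Add(85585, -372768), -1)) = Mul(Add(24441, Add(143881, 47043)), Pow(Add(85585, -372768), -1)) = Mul(Add(24441, 190924), Pow(-287183, -1)) = Mul(215365, Rational(-1, 287183)) = Rational(-215365, 287183)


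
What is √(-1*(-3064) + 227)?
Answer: √3291 ≈ 57.367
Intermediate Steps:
√(-1*(-3064) + 227) = √(3064 + 227) = √3291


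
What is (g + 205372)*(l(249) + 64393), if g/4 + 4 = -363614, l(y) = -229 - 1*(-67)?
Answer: -80230942100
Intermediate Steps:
l(y) = -162 (l(y) = -229 + 67 = -162)
g = -1454472 (g = -16 + 4*(-363614) = -16 - 1454456 = -1454472)
(g + 205372)*(l(249) + 64393) = (-1454472 + 205372)*(-162 + 64393) = -1249100*64231 = -80230942100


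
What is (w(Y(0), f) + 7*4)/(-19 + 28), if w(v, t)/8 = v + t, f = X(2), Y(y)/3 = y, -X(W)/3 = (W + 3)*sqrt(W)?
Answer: 28/9 - 40*sqrt(2)/3 ≈ -15.745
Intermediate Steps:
X(W) = -3*sqrt(W)*(3 + W) (X(W) = -3*(W + 3)*sqrt(W) = -3*(3 + W)*sqrt(W) = -3*sqrt(W)*(3 + W))
Y(y) = 3*y
f = -15*sqrt(2) (f = 3*sqrt(2)*(-3 - 1*2) = 3*sqrt(2)*(-3 - 2) = 3*sqrt(2)*(-5) = -15*sqrt(2) ≈ -21.213)
w(v, t) = 8*t + 8*v (w(v, t) = 8*(v + t) = 8*(t + v) = 8*t + 8*v)
(w(Y(0), f) + 7*4)/(-19 + 28) = ((8*(-15*sqrt(2)) + 8*(3*0)) + 7*4)/(-19 + 28) = ((-120*sqrt(2) + 8*0) + 28)/9 = ((-120*sqrt(2) + 0) + 28)*(1/9) = (-120*sqrt(2) + 28)*(1/9) = (28 - 120*sqrt(2))*(1/9) = 28/9 - 40*sqrt(2)/3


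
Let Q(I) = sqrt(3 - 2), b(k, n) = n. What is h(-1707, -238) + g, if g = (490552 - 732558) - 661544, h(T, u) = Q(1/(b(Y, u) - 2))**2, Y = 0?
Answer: -903549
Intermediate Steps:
Q(I) = 1 (Q(I) = sqrt(1) = 1)
h(T, u) = 1 (h(T, u) = 1**2 = 1)
g = -903550 (g = -242006 - 661544 = -903550)
h(-1707, -238) + g = 1 - 903550 = -903549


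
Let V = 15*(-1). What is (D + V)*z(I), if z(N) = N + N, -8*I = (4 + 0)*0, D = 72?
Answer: 0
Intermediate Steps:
I = 0 (I = -(4 + 0)*0/8 = -0/2 = -1/8*0 = 0)
z(N) = 2*N
V = -15
(D + V)*z(I) = (72 - 15)*(2*0) = 57*0 = 0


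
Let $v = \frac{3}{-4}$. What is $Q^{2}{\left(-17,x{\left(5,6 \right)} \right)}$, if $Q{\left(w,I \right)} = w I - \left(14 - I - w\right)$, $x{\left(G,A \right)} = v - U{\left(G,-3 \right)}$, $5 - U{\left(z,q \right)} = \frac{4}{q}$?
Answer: $\frac{61009}{9} \approx 6778.8$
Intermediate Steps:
$U{\left(z,q \right)} = 5 - \frac{4}{q}$
$v = - \frac{3}{4}$ ($v = 3 \left(- \frac{1}{4}\right) = - \frac{3}{4} \approx -0.75$)
$x{\left(G,A \right)} = - \frac{85}{12}$ ($x{\left(G,A \right)} = - \frac{3}{4} - \left(5 - \frac{4}{-3}\right) = - \frac{3}{4} - \left(5 - - \frac{4}{3}\right) = - \frac{3}{4} - \left(5 + \frac{4}{3}\right) = - \frac{3}{4} - \frac{19}{3} = - \frac{85}{12}$)
$Q{\left(w,I \right)} = -14 + I + w + I w$ ($Q{\left(w,I \right)} = I w - \left(14 - I - w\right) = I w + \left(-14 + I + w\right) = -14 + I + w + I w$)
$Q^{2}{\left(-17,x{\left(5,6 \right)} \right)} = \left(-14 - \frac{85}{12} - 17 - - \frac{1445}{12}\right)^{2} = \left(-14 - \frac{85}{12} - 17 + \frac{1445}{12}\right)^{2} = \left(\frac{247}{3}\right)^{2} = \frac{61009}{9}$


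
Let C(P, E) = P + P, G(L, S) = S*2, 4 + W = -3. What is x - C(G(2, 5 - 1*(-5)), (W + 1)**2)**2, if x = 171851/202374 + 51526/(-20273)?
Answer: -6571308550601/4102728102 ≈ -1601.7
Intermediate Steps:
W = -7 (W = -4 - 3 = -7)
G(L, S) = 2*S
C(P, E) = 2*P
x = -6943587401/4102728102 (x = 171851*(1/202374) + 51526*(-1/20273) = 171851/202374 - 51526/20273 = -6943587401/4102728102 ≈ -1.6924)
x - C(G(2, 5 - 1*(-5)), (W + 1)**2)**2 = -6943587401/4102728102 - (2*(2*(5 - 1*(-5))))**2 = -6943587401/4102728102 - (2*(2*(5 + 5)))**2 = -6943587401/4102728102 - (2*(2*10))**2 = -6943587401/4102728102 - (2*20)**2 = -6943587401/4102728102 - 1*40**2 = -6943587401/4102728102 - 1*1600 = -6943587401/4102728102 - 1600 = -6571308550601/4102728102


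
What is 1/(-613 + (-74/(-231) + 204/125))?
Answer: -28875/17644001 ≈ -0.0016365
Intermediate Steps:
1/(-613 + (-74/(-231) + 204/125)) = 1/(-613 + (-74*(-1/231) + 204*(1/125))) = 1/(-613 + (74/231 + 204/125)) = 1/(-613 + 56374/28875) = 1/(-17644001/28875) = -28875/17644001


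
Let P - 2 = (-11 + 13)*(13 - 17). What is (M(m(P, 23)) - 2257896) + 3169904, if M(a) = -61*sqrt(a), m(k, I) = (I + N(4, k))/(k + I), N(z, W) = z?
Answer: 912008 - 183*sqrt(51)/17 ≈ 9.1193e+5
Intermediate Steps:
P = -6 (P = 2 + (-11 + 13)*(13 - 17) = 2 + 2*(-4) = 2 - 8 = -6)
m(k, I) = (4 + I)/(I + k) (m(k, I) = (I + 4)/(k + I) = (4 + I)/(I + k))
(M(m(P, 23)) - 2257896) + 3169904 = (-61*sqrt(4 + 23)/sqrt(23 - 6) - 2257896) + 3169904 = (-61*3*sqrt(51)/17 - 2257896) + 3169904 = (-183*sqrt(51)/17 - 2257896) + 3169904 = (-2257896 - 183*sqrt(51)/17) + 3169904 = 912008 - 183*sqrt(51)/17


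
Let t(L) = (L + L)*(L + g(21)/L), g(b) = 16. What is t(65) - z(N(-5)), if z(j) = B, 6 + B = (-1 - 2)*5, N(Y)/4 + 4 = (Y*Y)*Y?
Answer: 8503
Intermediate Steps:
N(Y) = -16 + 4*Y³ (N(Y) = -16 + 4*((Y*Y)*Y) = -16 + 4*(Y²*Y) = -16 + 4*Y³)
B = -21 (B = -6 + (-1 - 2)*5 = -6 - 3*5 = -6 - 15 = -21)
z(j) = -21
t(L) = 2*L*(L + 16/L) (t(L) = (L + L)*(L + 16/L) = (2*L)*(L + 16/L) = 2*L*(L + 16/L))
t(65) - z(N(-5)) = (32 + 2*65²) - 1*(-21) = (32 + 2*4225) + 21 = (32 + 8450) + 21 = 8482 + 21 = 8503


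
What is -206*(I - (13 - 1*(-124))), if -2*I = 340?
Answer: 63242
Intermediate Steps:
I = -170 (I = -½*340 = -170)
-206*(I - (13 - 1*(-124))) = -206*(-170 - (13 - 1*(-124))) = -206*(-170 - (13 + 124)) = -206*(-170 - 1*137) = -206*(-170 - 137) = -206*(-307) = 63242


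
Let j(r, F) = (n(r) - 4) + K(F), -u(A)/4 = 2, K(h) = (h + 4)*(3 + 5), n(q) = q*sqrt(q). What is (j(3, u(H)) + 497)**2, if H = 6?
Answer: 212548 + 2766*sqrt(3) ≈ 2.1734e+5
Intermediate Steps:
n(q) = q**(3/2)
K(h) = 32 + 8*h (K(h) = (4 + h)*8 = 32 + 8*h)
u(A) = -8 (u(A) = -4*2 = -8)
j(r, F) = 28 + r**(3/2) + 8*F (j(r, F) = (r**(3/2) - 4) + (32 + 8*F) = (-4 + r**(3/2)) + (32 + 8*F) = 28 + r**(3/2) + 8*F)
(j(3, u(H)) + 497)**2 = ((28 + 3**(3/2) + 8*(-8)) + 497)**2 = ((28 + 3*sqrt(3) - 64) + 497)**2 = ((-36 + 3*sqrt(3)) + 497)**2 = (461 + 3*sqrt(3))**2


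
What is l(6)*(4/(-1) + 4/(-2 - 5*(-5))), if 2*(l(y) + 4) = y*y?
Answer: -1232/23 ≈ -53.565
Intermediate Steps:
l(y) = -4 + y²/2 (l(y) = -4 + (y*y)/2 = -4 + y²/2)
l(6)*(4/(-1) + 4/(-2 - 5*(-5))) = (-4 + (½)*6²)*(4/(-1) + 4/(-2 - 5*(-5))) = (-4 + (½)*36)*(4*(-1) + 4/(-2 + 25)) = (-4 + 18)*(-4 + 4/23) = 14*(-4 + 4*(1/23)) = 14*(-4 + 4/23) = 14*(-88/23) = -1232/23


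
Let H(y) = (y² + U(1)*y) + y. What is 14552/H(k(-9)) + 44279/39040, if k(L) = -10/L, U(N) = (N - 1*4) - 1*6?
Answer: -459894635/242048 ≈ -1900.0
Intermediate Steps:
U(N) = -10 + N (U(N) = (N - 4) - 6 = (-4 + N) - 6 = -10 + N)
H(y) = y² - 8*y (H(y) = (y² + (-10 + 1)*y) + y = (y² - 9*y) + y = y² - 8*y)
14552/H(k(-9)) + 44279/39040 = 14552/(((-10/(-9))*(-8 - 10/(-9)))) + 44279/39040 = 14552/(((-10*(-⅑))*(-8 - 10*(-⅑)))) + 44279*(1/39040) = 14552/((10*(-8 + 10/9)/9)) + 44279/39040 = 14552/(((10/9)*(-62/9))) + 44279/39040 = 14552/(-620/81) + 44279/39040 = 14552*(-81/620) + 44279/39040 = -294678/155 + 44279/39040 = -459894635/242048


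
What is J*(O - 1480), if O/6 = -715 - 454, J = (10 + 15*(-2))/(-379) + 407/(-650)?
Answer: 599901491/123175 ≈ 4870.3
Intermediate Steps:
J = -141253/246350 (J = (10 - 30)*(-1/379) + 407*(-1/650) = -20*(-1/379) - 407/650 = 20/379 - 407/650 = -141253/246350 ≈ -0.57338)
O = -7014 (O = 6*(-715 - 454) = 6*(-1169) = -7014)
J*(O - 1480) = -141253*(-7014 - 1480)/246350 = -141253/246350*(-8494) = 599901491/123175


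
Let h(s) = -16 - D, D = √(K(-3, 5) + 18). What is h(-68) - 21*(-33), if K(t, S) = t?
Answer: 677 - √15 ≈ 673.13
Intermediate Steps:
D = √15 (D = √(-3 + 18) = √15 ≈ 3.8730)
h(s) = -16 - √15
h(-68) - 21*(-33) = (-16 - √15) - 21*(-33) = (-16 - √15) + 693 = 677 - √15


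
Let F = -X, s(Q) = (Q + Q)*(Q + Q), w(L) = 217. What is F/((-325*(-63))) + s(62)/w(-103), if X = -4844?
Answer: 1455644/20475 ≈ 71.094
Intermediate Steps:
s(Q) = 4*Q² (s(Q) = (2*Q)*(2*Q) = 4*Q²)
F = 4844 (F = -1*(-4844) = 4844)
F/((-325*(-63))) + s(62)/w(-103) = 4844/((-325*(-63))) + (4*62²)/217 = 4844/20475 + (4*3844)*(1/217) = 4844*(1/20475) + 15376*(1/217) = 692/2925 + 496/7 = 1455644/20475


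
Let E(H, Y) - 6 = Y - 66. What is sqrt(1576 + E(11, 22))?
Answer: sqrt(1538) ≈ 39.217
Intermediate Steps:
E(H, Y) = -60 + Y (E(H, Y) = 6 + (Y - 66) = 6 + (-66 + Y) = -60 + Y)
sqrt(1576 + E(11, 22)) = sqrt(1576 + (-60 + 22)) = sqrt(1576 - 38) = sqrt(1538)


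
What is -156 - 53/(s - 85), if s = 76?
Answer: -1351/9 ≈ -150.11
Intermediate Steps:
-156 - 53/(s - 85) = -156 - 53/(76 - 85) = -156 - 53/(-9) = -156 - 53*(-⅑) = -156 + 53/9 = -1351/9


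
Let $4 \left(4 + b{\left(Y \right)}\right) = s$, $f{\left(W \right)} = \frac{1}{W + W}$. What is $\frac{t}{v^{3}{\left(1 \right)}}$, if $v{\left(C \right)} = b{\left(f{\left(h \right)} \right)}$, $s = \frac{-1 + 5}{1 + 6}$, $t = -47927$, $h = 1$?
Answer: $\frac{16438961}{19683} \approx 835.19$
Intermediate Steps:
$s = \frac{4}{7} \approx 0.57143$
$f{\left(W \right)} = \frac{1}{2 W}$
$b{\left(Y \right)} = - \frac{27}{7}$ ($b{\left(Y \right)} = -4 + \frac{1}{4} \cdot \frac{4}{7} = -4 + \frac{1}{7} = - \frac{27}{7}$)
$v{\left(C \right)} = - \frac{27}{7}$
$\frac{t}{v^{3}{\left(1 \right)}} = - \frac{47927}{\left(- \frac{27}{7}\right)^{3}} = - \frac{47927}{- \frac{19683}{343}} = \left(-47927\right) \left(- \frac{343}{19683}\right) = \frac{16438961}{19683}$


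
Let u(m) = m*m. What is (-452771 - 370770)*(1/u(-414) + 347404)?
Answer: -49036641993542885/171396 ≈ -2.8610e+11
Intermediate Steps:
u(m) = m²
(-452771 - 370770)*(1/u(-414) + 347404) = (-452771 - 370770)*(1/((-414)²) + 347404) = -823541*(1/171396 + 347404) = -823541*59543655985/171396 = -49036641993542885/171396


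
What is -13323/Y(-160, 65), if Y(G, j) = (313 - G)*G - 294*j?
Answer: 13323/94790 ≈ 0.14055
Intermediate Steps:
Y(G, j) = -294*j + G*(313 - G) (Y(G, j) = G*(313 - G) - 294*j = -294*j + G*(313 - G))
-13323/Y(-160, 65) = -13323/(-1*(-160)² - 294*65 + 313*(-160)) = -13323/(-1*25600 - 19110 - 50080) = -13323/(-25600 - 19110 - 50080) = -13323/(-94790) = -13323*(-1/94790) = 13323/94790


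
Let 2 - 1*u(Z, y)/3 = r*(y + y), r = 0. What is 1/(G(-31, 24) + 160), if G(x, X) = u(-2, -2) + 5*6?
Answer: 1/196 ≈ 0.0051020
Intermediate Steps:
u(Z, y) = 6 (u(Z, y) = 6 - 0*(y + y) = 6 - 0*2*y = 6 - 3*0 = 6 + 0 = 6)
G(x, X) = 36 (G(x, X) = 6 + 5*6 = 6 + 30 = 36)
1/(G(-31, 24) + 160) = 1/(36 + 160) = 1/196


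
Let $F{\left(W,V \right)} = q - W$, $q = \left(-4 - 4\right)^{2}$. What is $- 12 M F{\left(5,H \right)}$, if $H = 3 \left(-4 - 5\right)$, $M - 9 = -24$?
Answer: $10620$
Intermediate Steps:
$M = -15$ ($M = 9 - 24 = -15$)
$H = -27$ ($H = 3 \left(-9\right) = -27$)
$q = 64$ ($q = \left(-8\right)^{2} = 64$)
$F{\left(W,V \right)} = 64 - W$
$- 12 M F{\left(5,H \right)} = \left(-12\right) \left(-15\right) \left(64 - 5\right) = 180 \left(64 - 5\right) = 180 \cdot 59 = 10620$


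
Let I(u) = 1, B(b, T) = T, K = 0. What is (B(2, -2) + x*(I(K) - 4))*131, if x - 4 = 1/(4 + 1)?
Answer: -9563/5 ≈ -1912.6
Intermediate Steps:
x = 21/5 (x = 4 + 1/(4 + 1) = 4 + 1/5 = 4 + ⅕ = 21/5 ≈ 4.2000)
(B(2, -2) + x*(I(K) - 4))*131 = (-2 + 21*(1 - 4)/5)*131 = (-2 + (21/5)*(-3))*131 = (-2 - 63/5)*131 = -73/5*131 = -9563/5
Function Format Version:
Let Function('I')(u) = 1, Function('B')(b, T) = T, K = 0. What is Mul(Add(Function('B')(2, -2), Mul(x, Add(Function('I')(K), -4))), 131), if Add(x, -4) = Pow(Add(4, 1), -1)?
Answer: Rational(-9563, 5) ≈ -1912.6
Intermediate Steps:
x = Rational(21, 5) (x = Add(4, Pow(Add(4, 1), -1)) = Add(4, Pow(5, -1)) = Add(4, Rational(1, 5)) = Rational(21, 5) ≈ 4.2000)
Mul(Add(Function('B')(2, -2), Mul(x, Add(Function('I')(K), -4))), 131) = Mul(Add(-2, Mul(Rational(21, 5), Add(1, -4))), 131) = Mul(Add(-2, Mul(Rational(21, 5), -3)), 131) = Mul(Add(-2, Rational(-63, 5)), 131) = Mul(Rational(-73, 5), 131) = Rational(-9563, 5)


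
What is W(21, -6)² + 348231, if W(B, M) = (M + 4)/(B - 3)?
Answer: 28206712/81 ≈ 3.4823e+5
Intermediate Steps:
W(B, M) = (4 + M)/(-3 + B)
W(21, -6)² + 348231 = ((4 - 6)/(-3 + 21))² + 348231 = (-2/18)² + 348231 = ((1/18)*(-2))² + 348231 = (-⅑)² + 348231 = 1/81 + 348231 = 28206712/81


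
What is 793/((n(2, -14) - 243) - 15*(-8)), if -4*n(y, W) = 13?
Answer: -3172/505 ≈ -6.2812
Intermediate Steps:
n(y, W) = -13/4 (n(y, W) = -¼*13 = -13/4)
793/((n(2, -14) - 243) - 15*(-8)) = 793/((-13/4 - 243) - 15*(-8)) = 793/(-985/4 + 120) = 793/(-505/4) = 793*(-4/505) = -3172/505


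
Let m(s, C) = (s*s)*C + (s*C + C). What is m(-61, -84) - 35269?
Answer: -342793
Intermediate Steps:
m(s, C) = C + C*s + C*s² (m(s, C) = s²*C + (C*s + C) = C*s² + (C + C*s) = C + C*s + C*s²)
m(-61, -84) - 35269 = -84*(1 - 61 + (-61)²) - 35269 = -84*(1 - 61 + 3721) - 35269 = -84*3661 - 35269 = -307524 - 35269 = -342793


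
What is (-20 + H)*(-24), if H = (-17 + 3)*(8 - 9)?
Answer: 144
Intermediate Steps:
H = 14 (H = -14*(-1) = 14)
(-20 + H)*(-24) = (-20 + 14)*(-24) = -6*(-24) = 144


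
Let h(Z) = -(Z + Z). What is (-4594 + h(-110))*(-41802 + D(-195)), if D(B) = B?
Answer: 183694878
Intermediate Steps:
h(Z) = -2*Z
(-4594 + h(-110))*(-41802 + D(-195)) = (-4594 - 2*(-110))*(-41802 - 195) = (-4594 + 220)*(-41997) = -4374*(-41997) = 183694878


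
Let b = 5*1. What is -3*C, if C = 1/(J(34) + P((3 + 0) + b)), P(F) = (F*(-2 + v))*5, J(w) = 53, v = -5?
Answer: 3/227 ≈ 0.013216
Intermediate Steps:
b = 5
P(F) = -35*F (P(F) = (F*(-2 - 5))*5 = (F*(-7))*5 = -7*F*5 = -35*F)
C = -1/227 (C = 1/(53 - 35*((3 + 0) + 5)) = 1/(53 - 35*(3 + 5)) = 1/(53 - 35*8) = 1/(53 - 280) = 1/(-227) = -1/227 ≈ -0.0044053)
-3*C = -3*(-1/227) = 3/227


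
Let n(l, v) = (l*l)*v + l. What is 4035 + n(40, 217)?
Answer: 351275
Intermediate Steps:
n(l, v) = l + v*l**2 (n(l, v) = l**2*v + l = v*l**2 + l = l + v*l**2)
4035 + n(40, 217) = 4035 + 40*(1 + 40*217) = 4035 + 40*(1 + 8680) = 4035 + 40*8681 = 4035 + 347240 = 351275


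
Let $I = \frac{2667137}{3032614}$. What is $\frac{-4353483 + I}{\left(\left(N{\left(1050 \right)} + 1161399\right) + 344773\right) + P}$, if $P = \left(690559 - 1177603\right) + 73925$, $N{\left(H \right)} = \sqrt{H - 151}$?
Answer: $- \frac{222014717280144285}{55742471398016996} + \frac{2640486165485 \sqrt{899}}{724652128174220948} \approx -3.9828$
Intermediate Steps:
$I = \frac{2667137}{3032614}$ ($I = 2667137 \cdot \frac{1}{3032614} = \frac{2667137}{3032614} \approx 0.87948$)
$N{\left(H \right)} = \sqrt{-151 + H}$
$P = -413119$ ($P = -487044 + 73925 = -413119$)
$\frac{-4353483 + I}{\left(\left(N{\left(1050 \right)} + 1161399\right) + 344773\right) + P} = \frac{-4353483 + \frac{2667137}{3032614}}{\left(\left(\sqrt{-151 + 1050} + 1161399\right) + 344773\right) - 413119} = - \frac{13202430827425}{3032614 \left(\left(\left(\sqrt{899} + 1161399\right) + 344773\right) - 413119\right)} = - \frac{13202430827425}{3032614 \left(\left(\left(1161399 + \sqrt{899}\right) + 344773\right) - 413119\right)} = - \frac{13202430827425}{3032614 \left(\left(1506172 + \sqrt{899}\right) - 413119\right)} = - \frac{13202430827425}{3032614 \left(1093053 + \sqrt{899}\right)}$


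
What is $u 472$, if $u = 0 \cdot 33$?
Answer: $0$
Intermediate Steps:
$u = 0$
$u 472 = 0 \cdot 472 = 0$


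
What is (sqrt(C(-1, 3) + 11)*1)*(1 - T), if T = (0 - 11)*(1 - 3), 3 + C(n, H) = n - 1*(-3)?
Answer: -21*sqrt(10) ≈ -66.408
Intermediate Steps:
C(n, H) = n (C(n, H) = -3 + (n - 1*(-3)) = -3 + (n + 3) = -3 + (3 + n) = n)
T = 22 (T = -11*(-2) = 22)
(sqrt(C(-1, 3) + 11)*1)*(1 - T) = (sqrt(-1 + 11)*1)*(1 - 1*22) = (sqrt(10)*1)*(1 - 22) = sqrt(10)*(-21) = -21*sqrt(10)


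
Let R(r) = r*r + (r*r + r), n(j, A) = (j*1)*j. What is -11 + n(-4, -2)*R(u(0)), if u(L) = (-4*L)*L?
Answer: -11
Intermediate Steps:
u(L) = -4*L**2
n(j, A) = j**2 (n(j, A) = j*j = j**2)
R(r) = r + 2*r**2 (R(r) = r**2 + (r**2 + r) = r**2 + (r + r**2) = r + 2*r**2)
-11 + n(-4, -2)*R(u(0)) = -11 + (-4)**2*((-4*0**2)*(1 + 2*(-4*0**2))) = -11 + 16*((-4*0)*(1 + 2*(-4*0))) = -11 + 16*(0*(1 + 2*0)) = -11 + 16*(0*(1 + 0)) = -11 + 16*(0*1) = -11 + 16*0 = -11 + 0 = -11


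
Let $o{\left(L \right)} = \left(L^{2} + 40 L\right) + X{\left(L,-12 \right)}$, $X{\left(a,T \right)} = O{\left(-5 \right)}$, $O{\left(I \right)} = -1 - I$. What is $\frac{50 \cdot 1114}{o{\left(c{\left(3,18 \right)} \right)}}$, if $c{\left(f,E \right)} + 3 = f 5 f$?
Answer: $\frac{13925}{862} \approx 16.154$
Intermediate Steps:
$c{\left(f,E \right)} = -3 + 5 f^{2}$ ($c{\left(f,E \right)} = -3 + f 5 f = -3 + 5 f f = -3 + 5 f^{2}$)
$X{\left(a,T \right)} = 4$ ($X{\left(a,T \right)} = -1 - -5 = -1 + 5 = 4$)
$o{\left(L \right)} = 4 + L^{2} + 40 L$ ($o{\left(L \right)} = \left(L^{2} + 40 L\right) + 4 = 4 + L^{2} + 40 L$)
$\frac{50 \cdot 1114}{o{\left(c{\left(3,18 \right)} \right)}} = \frac{50 \cdot 1114}{4 + \left(-3 + 5 \cdot 3^{2}\right)^{2} + 40 \left(-3 + 5 \cdot 3^{2}\right)} = \frac{55700}{4 + \left(-3 + 5 \cdot 9\right)^{2} + 40 \left(-3 + 5 \cdot 9\right)} = \frac{55700}{4 + \left(-3 + 45\right)^{2} + 40 \left(-3 + 45\right)} = \frac{55700}{4 + 42^{2} + 40 \cdot 42} = \frac{55700}{4 + 1764 + 1680} = \frac{55700}{3448} = 55700 \cdot \frac{1}{3448} = \frac{13925}{862}$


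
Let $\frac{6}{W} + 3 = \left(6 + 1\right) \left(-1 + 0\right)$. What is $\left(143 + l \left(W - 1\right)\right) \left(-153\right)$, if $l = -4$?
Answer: $- \frac{114291}{5} \approx -22858.0$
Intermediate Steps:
$W = - \frac{3}{5}$ ($W = \frac{6}{-3 + \left(6 + 1\right) \left(-1 + 0\right)} = \frac{6}{-3 + 7 \left(-1\right)} = \frac{6}{-3 - 7} = \frac{6}{-10} = 6 \left(- \frac{1}{10}\right) = - \frac{3}{5} \approx -0.6$)
$\left(143 + l \left(W - 1\right)\right) \left(-153\right) = \left(143 - 4 \left(- \frac{3}{5} - 1\right)\right) \left(-153\right) = \left(143 - - \frac{32}{5}\right) \left(-153\right) = \left(143 + \frac{32}{5}\right) \left(-153\right) = \frac{747}{5} \left(-153\right) = - \frac{114291}{5}$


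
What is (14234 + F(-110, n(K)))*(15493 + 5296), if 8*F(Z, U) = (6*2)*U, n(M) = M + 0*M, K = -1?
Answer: 591758885/2 ≈ 2.9588e+8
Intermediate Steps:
n(M) = M (n(M) = M + 0 = M)
F(Z, U) = 3*U/2 (F(Z, U) = ((6*2)*U)/8 = (12*U)/8 = 3*U/2)
(14234 + F(-110, n(K)))*(15493 + 5296) = (14234 + (3/2)*(-1))*(15493 + 5296) = (14234 - 3/2)*20789 = (28465/2)*20789 = 591758885/2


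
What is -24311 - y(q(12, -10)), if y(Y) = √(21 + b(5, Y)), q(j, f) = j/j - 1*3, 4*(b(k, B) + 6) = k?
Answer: -24311 - √65/2 ≈ -24315.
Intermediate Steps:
b(k, B) = -6 + k/4
q(j, f) = -2 (q(j, f) = 1 - 3 = -2)
y(Y) = √65/2 (y(Y) = √(21 + (-6 + (¼)*5)) = √(21 + (-6 + 5/4)) = √(21 - 19/4) = √(65/4) = √65/2)
-24311 - y(q(12, -10)) = -24311 - √65/2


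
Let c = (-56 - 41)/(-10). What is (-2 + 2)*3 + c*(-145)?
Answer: -2813/2 ≈ -1406.5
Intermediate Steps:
c = 97/10 (c = -97*(-⅒) = 97/10 ≈ 9.7000)
(-2 + 2)*3 + c*(-145) = (-2 + 2)*3 + (97/10)*(-145) = 0*3 - 2813/2 = 0 - 2813/2 = -2813/2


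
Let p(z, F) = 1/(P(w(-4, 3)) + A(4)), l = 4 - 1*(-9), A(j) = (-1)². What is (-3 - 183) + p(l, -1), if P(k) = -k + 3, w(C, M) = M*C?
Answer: -2975/16 ≈ -185.94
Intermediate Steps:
A(j) = 1
w(C, M) = C*M
P(k) = 3 - k
l = 13 (l = 4 + 9 = 13)
p(z, F) = 1/16 (p(z, F) = 1/((3 - (-4)*3) + 1) = 1/((3 - 1*(-12)) + 1) = 1/((3 + 12) + 1) = 1/(15 + 1) = 1/16)
(-3 - 183) + p(l, -1) = (-3 - 183) + 1/16 = -186 + 1/16 = -2975/16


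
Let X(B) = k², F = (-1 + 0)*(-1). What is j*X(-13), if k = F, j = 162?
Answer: 162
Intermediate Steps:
F = 1 (F = -1*(-1) = 1)
k = 1
X(B) = 1 (X(B) = 1² = 1)
j*X(-13) = 162*1 = 162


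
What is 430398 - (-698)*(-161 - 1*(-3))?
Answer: 320114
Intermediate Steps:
430398 - (-698)*(-161 - 1*(-3)) = 430398 - (-698)*(-161 + 3) = 430398 - (-698)*(-158) = 430398 - 1*110284 = 430398 - 110284 = 320114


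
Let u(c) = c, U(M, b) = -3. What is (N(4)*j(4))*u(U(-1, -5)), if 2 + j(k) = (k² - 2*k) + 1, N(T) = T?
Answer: -84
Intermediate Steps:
j(k) = -1 + k² - 2*k (j(k) = -2 + ((k² - 2*k) + 1) = -2 + (1 + k² - 2*k) = -1 + k² - 2*k)
(N(4)*j(4))*u(U(-1, -5)) = (4*(-1 + 4² - 2*4))*(-3) = (4*(-1 + 16 - 8))*(-3) = (4*7)*(-3) = 28*(-3) = -84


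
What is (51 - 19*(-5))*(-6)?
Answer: -876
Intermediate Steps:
(51 - 19*(-5))*(-6) = (51 + 95)*(-6) = 146*(-6) = -876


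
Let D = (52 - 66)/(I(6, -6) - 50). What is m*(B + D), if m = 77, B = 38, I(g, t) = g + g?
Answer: 56133/19 ≈ 2954.4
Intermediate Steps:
I(g, t) = 2*g
D = 7/19 (D = (52 - 66)/(2*6 - 50) = -14/(12 - 50) = -14/(-38) = -14*(-1/38) = 7/19 ≈ 0.36842)
m*(B + D) = 77*(38 + 7/19) = 77*(729/19) = 56133/19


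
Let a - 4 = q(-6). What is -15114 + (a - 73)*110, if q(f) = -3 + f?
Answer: -23694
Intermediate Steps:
a = -5 (a = 4 + (-3 - 6) = 4 - 9 = -5)
-15114 + (a - 73)*110 = -15114 + (-5 - 73)*110 = -15114 - 78*110 = -15114 - 8580 = -23694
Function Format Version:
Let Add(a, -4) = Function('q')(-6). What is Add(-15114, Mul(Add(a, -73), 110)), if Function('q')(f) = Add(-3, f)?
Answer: -23694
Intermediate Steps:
a = -5 (a = Add(4, Add(-3, -6)) = Add(4, -9) = -5)
Add(-15114, Mul(Add(a, -73), 110)) = Add(-15114, Mul(Add(-5, -73), 110)) = Add(-15114, Mul(-78, 110)) = Add(-15114, -8580) = -23694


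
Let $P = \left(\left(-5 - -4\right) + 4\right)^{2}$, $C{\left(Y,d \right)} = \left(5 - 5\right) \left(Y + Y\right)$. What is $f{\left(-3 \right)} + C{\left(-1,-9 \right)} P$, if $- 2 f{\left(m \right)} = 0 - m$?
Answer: $- \frac{3}{2} \approx -1.5$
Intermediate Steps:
$C{\left(Y,d \right)} = 0$ ($C{\left(Y,d \right)} = 0 \cdot 2 Y = 0$)
$f{\left(m \right)} = \frac{m}{2}$ ($f{\left(m \right)} = - \frac{0 - m}{2} = - \frac{\left(-1\right) m}{2} = \frac{m}{2}$)
$P = 9$ ($P = \left(\left(-5 + 4\right) + 4\right)^{2} = \left(-1 + 4\right)^{2} = 3^{2} = 9$)
$f{\left(-3 \right)} + C{\left(-1,-9 \right)} P = \frac{1}{2} \left(-3\right) + 0 \cdot 9 = - \frac{3}{2} + 0 = - \frac{3}{2}$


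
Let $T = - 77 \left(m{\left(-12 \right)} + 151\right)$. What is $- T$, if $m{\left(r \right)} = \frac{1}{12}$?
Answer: $\frac{139601}{12} \approx 11633.0$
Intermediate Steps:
$m{\left(r \right)} = \frac{1}{12}$
$T = - \frac{139601}{12}$ ($T = - 77 \left(\frac{1}{12} + 151\right) = \left(-77\right) \frac{1813}{12} = - \frac{139601}{12} \approx -11633.0$)
$- T = \left(-1\right) \left(- \frac{139601}{12}\right) = \frac{139601}{12}$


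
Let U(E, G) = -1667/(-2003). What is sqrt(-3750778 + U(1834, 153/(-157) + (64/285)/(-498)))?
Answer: I*sqrt(15048151754001)/2003 ≈ 1936.7*I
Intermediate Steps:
U(E, G) = 1667/2003 (U(E, G) = -1667*(-1/2003) = 1667/2003)
sqrt(-3750778 + U(1834, 153/(-157) + (64/285)/(-498))) = sqrt(-3750778 + 1667/2003) = sqrt(-7512806667/2003) = I*sqrt(15048151754001)/2003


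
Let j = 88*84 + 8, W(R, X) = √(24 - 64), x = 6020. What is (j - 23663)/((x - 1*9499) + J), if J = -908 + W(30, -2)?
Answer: 71345781/19245809 + 32526*I*√10/19245809 ≈ 3.7071 + 0.0053443*I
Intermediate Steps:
W(R, X) = 2*I*√10 (W(R, X) = √(-40) = 2*I*√10)
J = -908 + 2*I*√10 ≈ -908.0 + 6.3246*I
j = 7400 (j = 7392 + 8 = 7400)
(j - 23663)/((x - 1*9499) + J) = (7400 - 23663)/((6020 - 1*9499) + (-908 + 2*I*√10)) = -16263/((6020 - 9499) + (-908 + 2*I*√10)) = -16263/(-3479 + (-908 + 2*I*√10)) = -16263/(-4387 + 2*I*√10)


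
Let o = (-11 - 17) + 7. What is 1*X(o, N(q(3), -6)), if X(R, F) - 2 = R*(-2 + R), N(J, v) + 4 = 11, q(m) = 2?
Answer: 485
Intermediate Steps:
N(J, v) = 7 (N(J, v) = -4 + 11 = 7)
o = -21 (o = -28 + 7 = -21)
X(R, F) = 2 + R*(-2 + R)
1*X(o, N(q(3), -6)) = 1*(2 + (-21)² - 2*(-21)) = 1*(2 + 441 + 42) = 1*485 = 485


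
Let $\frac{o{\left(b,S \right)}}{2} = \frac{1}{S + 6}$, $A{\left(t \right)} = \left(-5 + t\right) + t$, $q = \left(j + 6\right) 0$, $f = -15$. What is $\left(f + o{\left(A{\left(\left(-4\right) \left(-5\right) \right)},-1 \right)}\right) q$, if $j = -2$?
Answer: $0$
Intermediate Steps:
$q = 0$ ($q = \left(-2 + 6\right) 0 = 4 \cdot 0 = 0$)
$A{\left(t \right)} = -5 + 2 t$
$o{\left(b,S \right)} = \frac{2}{6 + S}$ ($o{\left(b,S \right)} = \frac{2}{S + 6} = \frac{2}{6 + S}$)
$\left(f + o{\left(A{\left(\left(-4\right) \left(-5\right) \right)},-1 \right)}\right) q = \left(-15 + \frac{2}{6 - 1}\right) 0 = \left(-15 + \frac{2}{5}\right) 0 = \left(- \frac{73}{5}\right) 0 = 0$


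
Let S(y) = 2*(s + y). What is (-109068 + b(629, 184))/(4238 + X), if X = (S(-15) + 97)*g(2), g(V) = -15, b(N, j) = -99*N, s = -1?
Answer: -171339/3263 ≈ -52.510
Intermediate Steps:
S(y) = -2 + 2*y (S(y) = 2*(-1 + y) = -2 + 2*y)
X = -975 (X = ((-2 + 2*(-15)) + 97)*(-15) = ((-2 - 30) + 97)*(-15) = (-32 + 97)*(-15) = 65*(-15) = -975)
(-109068 + b(629, 184))/(4238 + X) = (-109068 - 99*629)/(4238 - 975) = (-109068 - 62271)/3263 = -171339*1/3263 = -171339/3263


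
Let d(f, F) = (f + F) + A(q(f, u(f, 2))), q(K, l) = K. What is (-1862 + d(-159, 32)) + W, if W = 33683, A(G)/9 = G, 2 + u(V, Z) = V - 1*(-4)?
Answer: 30263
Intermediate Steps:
u(V, Z) = 2 + V (u(V, Z) = -2 + (V - 1*(-4)) = -2 + (V + 4) = -2 + (4 + V) = 2 + V)
A(G) = 9*G
d(f, F) = F + 10*f (d(f, F) = (f + F) + 9*f = (F + f) + 9*f = F + 10*f)
(-1862 + d(-159, 32)) + W = (-1862 + (32 + 10*(-159))) + 33683 = (-1862 + (32 - 1590)) + 33683 = (-1862 - 1558) + 33683 = -3420 + 33683 = 30263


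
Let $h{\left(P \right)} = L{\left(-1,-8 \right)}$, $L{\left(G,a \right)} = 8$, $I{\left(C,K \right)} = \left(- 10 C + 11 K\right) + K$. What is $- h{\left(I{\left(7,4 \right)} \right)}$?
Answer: $-8$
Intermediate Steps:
$I{\left(C,K \right)} = - 10 C + 12 K$
$h{\left(P \right)} = 8$
$- h{\left(I{\left(7,4 \right)} \right)} = \left(-1\right) 8 = -8$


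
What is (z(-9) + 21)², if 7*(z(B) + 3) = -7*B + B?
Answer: 32400/49 ≈ 661.22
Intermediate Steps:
z(B) = -3 - 6*B/7 (z(B) = -3 + (-7*B + B)/7 = -3 + (-6*B)/7 = -3 - 6*B/7)
(z(-9) + 21)² = ((-3 - 6/7*(-9)) + 21)² = ((-3 + 54/7) + 21)² = (33/7 + 21)² = (180/7)² = 32400/49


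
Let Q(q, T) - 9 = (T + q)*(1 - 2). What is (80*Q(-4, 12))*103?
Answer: 8240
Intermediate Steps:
Q(q, T) = 9 - T - q (Q(q, T) = 9 + (T + q)*(1 - 2) = 9 + (T + q)*(-1) = 9 + (-T - q) = 9 - T - q)
(80*Q(-4, 12))*103 = (80*(9 - 1*12 - 1*(-4)))*103 = (80*(9 - 12 + 4))*103 = (80*1)*103 = 80*103 = 8240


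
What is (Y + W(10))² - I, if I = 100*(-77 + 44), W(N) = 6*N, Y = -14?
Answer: 5416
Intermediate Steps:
I = -3300 (I = 100*(-33) = -3300)
(Y + W(10))² - I = (-14 + 6*10)² - 1*(-3300) = (-14 + 60)² + 3300 = 46² + 3300 = 2116 + 3300 = 5416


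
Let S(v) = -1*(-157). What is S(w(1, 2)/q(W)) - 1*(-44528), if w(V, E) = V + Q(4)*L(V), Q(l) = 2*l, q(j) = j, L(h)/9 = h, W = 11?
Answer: 44685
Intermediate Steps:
L(h) = 9*h
w(V, E) = 73*V (w(V, E) = V + (2*4)*(9*V) = V + 8*(9*V) = V + 72*V = 73*V)
S(v) = 157
S(w(1, 2)/q(W)) - 1*(-44528) = 157 - 1*(-44528) = 157 + 44528 = 44685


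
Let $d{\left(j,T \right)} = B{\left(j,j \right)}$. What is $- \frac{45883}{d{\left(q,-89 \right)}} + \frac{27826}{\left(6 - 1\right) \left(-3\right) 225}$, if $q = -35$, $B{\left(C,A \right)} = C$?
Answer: $\frac{30776243}{23625} \approx 1302.7$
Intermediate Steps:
$d{\left(j,T \right)} = j$
$- \frac{45883}{d{\left(q,-89 \right)}} + \frac{27826}{\left(6 - 1\right) \left(-3\right) 225} = - \frac{45883}{-35} + \frac{27826}{\left(6 - 1\right) \left(-3\right) 225} = \left(-45883\right) \left(- \frac{1}{35}\right) + \frac{27826}{5 \left(-3\right) 225} = \frac{45883}{35} + \frac{27826}{\left(-15\right) 225} = \frac{45883}{35} + \frac{27826}{-3375} = \frac{45883}{35} + 27826 \left(- \frac{1}{3375}\right) = \frac{45883}{35} - \frac{27826}{3375} = \frac{30776243}{23625}$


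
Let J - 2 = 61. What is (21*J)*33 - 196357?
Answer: -152698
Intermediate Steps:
J = 63 (J = 2 + 61 = 63)
(21*J)*33 - 196357 = (21*63)*33 - 196357 = 1323*33 - 196357 = 43659 - 196357 = -152698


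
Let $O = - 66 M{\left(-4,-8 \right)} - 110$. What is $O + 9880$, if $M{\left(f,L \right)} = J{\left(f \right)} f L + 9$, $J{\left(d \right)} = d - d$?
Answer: $9176$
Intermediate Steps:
$J{\left(d \right)} = 0$
$M{\left(f,L \right)} = 9$ ($M{\left(f,L \right)} = 0 f L + 9 = 0 L + 9 = 0 + 9 = 9$)
$O = -704$ ($O = \left(-66\right) 9 - 110 = -594 - 110 = -704$)
$O + 9880 = -704 + 9880 = 9176$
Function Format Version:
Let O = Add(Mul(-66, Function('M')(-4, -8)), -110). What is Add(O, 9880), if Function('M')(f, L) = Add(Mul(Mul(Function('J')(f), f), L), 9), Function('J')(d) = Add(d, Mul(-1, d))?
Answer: 9176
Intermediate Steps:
Function('J')(d) = 0
Function('M')(f, L) = 9 (Function('M')(f, L) = Add(Mul(Mul(0, f), L), 9) = Add(Mul(0, L), 9) = Add(0, 9) = 9)
O = -704 (O = Add(Mul(-66, 9), -110) = Add(-594, -110) = -704)
Add(O, 9880) = Add(-704, 9880) = 9176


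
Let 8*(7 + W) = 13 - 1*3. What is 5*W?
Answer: -115/4 ≈ -28.750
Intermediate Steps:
W = -23/4 (W = -7 + (13 - 1*3)/8 = -7 + (13 - 3)/8 = -7 + (⅛)*10 = -7 + 5/4 = -23/4 ≈ -5.7500)
5*W = 5*(-23/4) = -115/4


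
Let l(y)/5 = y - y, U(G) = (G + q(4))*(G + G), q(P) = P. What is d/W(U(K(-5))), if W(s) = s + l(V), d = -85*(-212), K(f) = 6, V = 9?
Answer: 901/6 ≈ 150.17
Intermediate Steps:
U(G) = 2*G*(4 + G) (U(G) = (G + 4)*(G + G) = (4 + G)*(2*G) = 2*G*(4 + G))
d = 18020
l(y) = 0 (l(y) = 5*(y - y) = 5*0 = 0)
W(s) = s (W(s) = s + 0 = s)
d/W(U(K(-5))) = 18020/((2*6*(4 + 6))) = 18020/((2*6*10)) = 18020/120 = 18020*(1/120) = 901/6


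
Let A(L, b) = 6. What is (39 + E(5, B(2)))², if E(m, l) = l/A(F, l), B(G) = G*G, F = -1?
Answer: 14161/9 ≈ 1573.4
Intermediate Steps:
B(G) = G²
E(m, l) = l/6
(39 + E(5, B(2)))² = (39 + (⅙)*2²)² = (39 + (⅙)*4)² = (39 + ⅔)² = (119/3)² = 14161/9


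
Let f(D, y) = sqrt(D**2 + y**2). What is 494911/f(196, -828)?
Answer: 494911*sqrt(1810)/36200 ≈ 581.64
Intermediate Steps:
494911/f(196, -828) = 494911/(sqrt(196**2 + (-828)**2)) = 494911/(sqrt(38416 + 685584)) = 494911/(sqrt(724000)) = 494911/((20*sqrt(1810))) = 494911*(sqrt(1810)/36200) = 494911*sqrt(1810)/36200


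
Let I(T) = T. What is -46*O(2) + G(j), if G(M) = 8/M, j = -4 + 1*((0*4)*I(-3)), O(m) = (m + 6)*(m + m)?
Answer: -1474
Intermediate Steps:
O(m) = 2*m*(6 + m) (O(m) = (6 + m)*(2*m) = 2*m*(6 + m))
j = -4 (j = -4 + 1*((0*4)*(-3)) = -4 + 1*(0*(-3)) = -4 + 1*0 = -4 + 0 = -4)
-46*O(2) + G(j) = -92*2*(6 + 2) + 8/(-4) = -92*2*8 + 8*(-¼) = -46*32 - 2 = -1472 - 2 = -1474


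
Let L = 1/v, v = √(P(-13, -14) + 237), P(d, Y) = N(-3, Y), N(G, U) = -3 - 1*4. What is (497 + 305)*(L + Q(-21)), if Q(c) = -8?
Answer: -6416 + 401*√230/115 ≈ -6363.1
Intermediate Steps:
N(G, U) = -7 (N(G, U) = -3 - 4 = -7)
P(d, Y) = -7
v = √230 (v = √(-7 + 237) = √230 ≈ 15.166)
L = √230/230 (L = 1/(√230) = √230/230 ≈ 0.065938)
(497 + 305)*(L + Q(-21)) = (497 + 305)*(√230/230 - 8) = 802*(-8 + √230/230) = -6416 + 401*√230/115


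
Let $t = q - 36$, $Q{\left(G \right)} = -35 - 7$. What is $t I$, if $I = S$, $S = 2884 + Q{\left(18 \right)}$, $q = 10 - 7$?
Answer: $-93786$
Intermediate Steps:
$Q{\left(G \right)} = -42$ ($Q{\left(G \right)} = -35 - 7 = -42$)
$q = 3$
$S = 2842$ ($S = 2884 - 42 = 2842$)
$I = 2842$
$t = -33$ ($t = 3 - 36 = -33$)
$t I = \left(-33\right) 2842 = -93786$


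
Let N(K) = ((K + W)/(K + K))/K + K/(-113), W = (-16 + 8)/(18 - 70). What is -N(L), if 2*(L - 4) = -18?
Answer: 3869/73450 ≈ 0.052675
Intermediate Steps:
W = 2/13 (W = -8/(-52) = -8*(-1/52) = 2/13 ≈ 0.15385)
L = -5 (L = 4 + (½)*(-18) = 4 - 9 = -5)
N(K) = -K/113 + (2/13 + K)/(2*K²) (N(K) = ((K + 2/13)/(K + K))/K + K/(-113) = ((2/13 + K)/((2*K)))/K + K*(-1/113) = ((2/13 + K)*(1/(2*K)))/K - K/113 = ((2/13 + K)/(2*K))/K - K/113 = (2/13 + K)/(2*K²) - K/113 = -K/113 + (2/13 + K)/(2*K²))
-N(L) = -(226 - 26*(-5)³ + 1469*(-5))/(2938*(-5)²) = -(226 - 26*(-125) - 7345)/(2938*25) = -(226 + 3250 - 7345)/(2938*25) = -(-3869)/(2938*25) = -1*(-3869/73450) = 3869/73450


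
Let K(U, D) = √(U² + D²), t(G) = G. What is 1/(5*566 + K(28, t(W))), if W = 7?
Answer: 2830/8008067 - 7*√17/8008067 ≈ 0.00034979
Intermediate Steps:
K(U, D) = √(D² + U²)
1/(5*566 + K(28, t(W))) = 1/(5*566 + √(7² + 28²)) = 1/(2830 + √(49 + 784)) = 1/(2830 + √833) = 1/(2830 + 7*√17)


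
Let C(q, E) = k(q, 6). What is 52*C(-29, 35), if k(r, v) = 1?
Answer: 52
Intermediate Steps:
C(q, E) = 1
52*C(-29, 35) = 52*1 = 52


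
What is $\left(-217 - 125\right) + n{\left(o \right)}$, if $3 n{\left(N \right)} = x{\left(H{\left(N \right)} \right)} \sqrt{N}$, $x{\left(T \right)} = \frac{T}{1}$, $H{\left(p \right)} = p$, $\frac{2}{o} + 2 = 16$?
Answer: $-342 + \frac{\sqrt{7}}{147} \approx -341.98$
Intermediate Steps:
$o = \frac{1}{7}$ ($o = \frac{2}{-2 + 16} = \frac{2}{14} = 2 \cdot \frac{1}{14} = \frac{1}{7} \approx 0.14286$)
$x{\left(T \right)} = T$ ($x{\left(T \right)} = T 1 = T$)
$n{\left(N \right)} = \frac{N^{\frac{3}{2}}}{3}$ ($n{\left(N \right)} = \frac{N \sqrt{N}}{3} = \frac{N^{\frac{3}{2}}}{3}$)
$\left(-217 - 125\right) + n{\left(o \right)} = \left(-217 - 125\right) + \frac{1}{3 \cdot 7 \sqrt{7}} = -342 + \frac{\frac{1}{49} \sqrt{7}}{3} = -342 + \frac{\sqrt{7}}{147}$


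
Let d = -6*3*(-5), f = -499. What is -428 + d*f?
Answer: -45338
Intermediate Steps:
d = 90 (d = -18*(-5) = 90)
-428 + d*f = -428 + 90*(-499) = -428 - 44910 = -45338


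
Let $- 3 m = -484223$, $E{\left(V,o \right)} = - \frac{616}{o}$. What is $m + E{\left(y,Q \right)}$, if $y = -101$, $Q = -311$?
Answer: $\frac{150595201}{933} \approx 1.6141 \cdot 10^{5}$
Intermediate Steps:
$m = \frac{484223}{3}$ ($m = \left(- \frac{1}{3}\right) \left(-484223\right) = \frac{484223}{3} \approx 1.6141 \cdot 10^{5}$)
$m + E{\left(y,Q \right)} = \frac{484223}{3} - \frac{616}{-311} = \frac{484223}{3} - - \frac{616}{311} = \frac{484223}{3} + \frac{616}{311} = \frac{150595201}{933}$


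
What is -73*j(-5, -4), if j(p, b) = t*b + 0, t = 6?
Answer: 1752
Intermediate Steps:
j(p, b) = 6*b (j(p, b) = 6*b + 0 = 6*b)
-73*j(-5, -4) = -438*(-4) = -73*(-24) = 1752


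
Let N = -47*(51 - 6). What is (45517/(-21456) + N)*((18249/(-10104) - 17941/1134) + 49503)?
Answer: -613237174288583813/5853368448 ≈ -1.0477e+8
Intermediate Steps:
N = -2115 (N = -47*45 = -2115)
(45517/(-21456) + N)*((18249/(-10104) - 17941/1134) + 49503) = (45517/(-21456) - 2115)*((18249/(-10104) - 17941/1134) + 49503) = (45517*(-1/21456) - 2115)*((18249*(-1/10104) - 17941*1/1134) + 49503) = (-45517/21456 - 2115)*((-6083/3368 - 2563/162) + 49503) = -45424957*(-4808815/272808 + 49503)/21456 = -45424957/21456*13500005609/272808 = -613237174288583813/5853368448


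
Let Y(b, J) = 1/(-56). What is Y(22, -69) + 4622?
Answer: 258831/56 ≈ 4622.0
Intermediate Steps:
Y(b, J) = -1/56
Y(22, -69) + 4622 = -1/56 + 4622 = 258831/56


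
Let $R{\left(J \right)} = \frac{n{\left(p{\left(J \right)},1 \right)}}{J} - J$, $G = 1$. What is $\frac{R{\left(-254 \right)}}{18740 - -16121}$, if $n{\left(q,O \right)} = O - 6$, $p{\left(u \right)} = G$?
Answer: $\frac{64521}{8854694} \approx 0.0072866$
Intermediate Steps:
$p{\left(u \right)} = 1$
$n{\left(q,O \right)} = -6 + O$
$R{\left(J \right)} = - J - \frac{5}{J}$ ($R{\left(J \right)} = \frac{-6 + 1}{J} - J = - \frac{5}{J} - J = - J - \frac{5}{J}$)
$\frac{R{\left(-254 \right)}}{18740 - -16121} = \frac{\left(-1\right) \left(-254\right) - \frac{5}{-254}}{18740 - -16121} = \frac{254 - - \frac{5}{254}}{18740 + 16121} = \frac{254 + \frac{5}{254}}{34861} = \frac{64521}{254} \cdot \frac{1}{34861} = \frac{64521}{8854694}$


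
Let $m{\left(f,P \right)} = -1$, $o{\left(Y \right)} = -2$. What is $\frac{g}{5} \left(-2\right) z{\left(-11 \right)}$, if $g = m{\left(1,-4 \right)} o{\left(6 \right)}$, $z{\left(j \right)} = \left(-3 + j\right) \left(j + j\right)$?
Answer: $- \frac{1232}{5} \approx -246.4$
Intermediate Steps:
$z{\left(j \right)} = 2 j \left(-3 + j\right)$ ($z{\left(j \right)} = \left(-3 + j\right) 2 j = 2 j \left(-3 + j\right)$)
$g = 2$ ($g = \left(-1\right) \left(-2\right) = 2$)
$\frac{g}{5} \left(-2\right) z{\left(-11 \right)} = \frac{1}{5} \cdot 2 \left(-2\right) 2 \left(-11\right) \left(-3 - 11\right) = \frac{1}{5} \cdot 2 \left(-2\right) 2 \left(-11\right) \left(-14\right) = \frac{2}{5} \left(-2\right) 308 = \left(- \frac{4}{5}\right) 308 = - \frac{1232}{5}$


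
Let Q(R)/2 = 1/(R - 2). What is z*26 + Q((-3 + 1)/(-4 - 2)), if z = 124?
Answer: 16114/5 ≈ 3222.8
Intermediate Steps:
Q(R) = 2/(-2 + R) (Q(R) = 2/(R - 2) = 2/(-2 + R))
z*26 + Q((-3 + 1)/(-4 - 2)) = 124*26 + 2/(-2 + (-3 + 1)/(-4 - 2)) = 3224 + 2/(-2 - 2/(-6)) = 3224 + 2/(-2 - 2*(-⅙)) = 3224 + 2/(-2 + ⅓) = 3224 + 2/(-5/3) = 3224 + 2*(-⅗) = 3224 - 6/5 = 16114/5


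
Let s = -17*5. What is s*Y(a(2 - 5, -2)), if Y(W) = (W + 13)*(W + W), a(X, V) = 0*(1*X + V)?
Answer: 0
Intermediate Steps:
s = -85
a(X, V) = 0 (a(X, V) = 0*(X + V) = 0*(V + X) = 0)
Y(W) = 2*W*(13 + W) (Y(W) = (13 + W)*(2*W) = 2*W*(13 + W))
s*Y(a(2 - 5, -2)) = -170*0*(13 + 0) = -170*0*13 = -85*0 = 0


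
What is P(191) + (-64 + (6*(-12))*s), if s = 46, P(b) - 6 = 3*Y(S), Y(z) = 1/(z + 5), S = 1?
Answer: -6739/2 ≈ -3369.5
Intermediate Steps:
Y(z) = 1/(5 + z)
P(b) = 13/2 (P(b) = 6 + 3/(5 + 1) = 6 + 3/6 = 6 + 3*(1/6) = 6 + 1/2 = 13/2)
P(191) + (-64 + (6*(-12))*s) = 13/2 + (-64 + (6*(-12))*46) = 13/2 + (-64 - 72*46) = 13/2 + (-64 - 3312) = 13/2 - 3376 = -6739/2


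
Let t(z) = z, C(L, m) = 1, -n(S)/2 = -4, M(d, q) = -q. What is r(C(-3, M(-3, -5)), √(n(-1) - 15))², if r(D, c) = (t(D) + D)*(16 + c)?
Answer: 996 + 128*I*√7 ≈ 996.0 + 338.66*I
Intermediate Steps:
n(S) = 8 (n(S) = -2*(-4) = 8)
r(D, c) = 2*D*(16 + c) (r(D, c) = (D + D)*(16 + c) = (2*D)*(16 + c) = 2*D*(16 + c))
r(C(-3, M(-3, -5)), √(n(-1) - 15))² = (2*1*(16 + √(8 - 15)))² = (2*1*(16 + √(-7)))² = (2*1*(16 + I*√7))² = (32 + 2*I*√7)²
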